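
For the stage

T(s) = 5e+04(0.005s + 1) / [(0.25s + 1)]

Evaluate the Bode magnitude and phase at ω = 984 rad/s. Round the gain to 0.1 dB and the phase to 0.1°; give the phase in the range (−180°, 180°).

At ω = 984 rad/s:
zero (1 + j984·0.005) = 1 + j4.92 → |·| ≈ 5.0206, ∠ ≈ 78.51°
pole (1 + j984·0.25) = 1 + j246 → |·| ≈ 246, ∠ ≈ 89.77°
|T| = 5e+04 · 5.0206 / (246) ≈ 1020.4
Gain = 20 log₁₀(1020.4) ≈ 60.18 dB
∠T = (78.51°) − (89.77°) = -11.26°

60.2 dB, -11.3°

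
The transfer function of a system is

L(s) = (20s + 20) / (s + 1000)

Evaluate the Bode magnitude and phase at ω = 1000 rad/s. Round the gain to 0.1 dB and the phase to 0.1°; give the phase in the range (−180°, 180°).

Substitute s = j1000:
Numerator: 20(j1000) + 20 = 20 + j20000
Denominator: (j1000) + 1000 = 1000 + j1000
|N| = √(20² + 20000²) ≈ 20000, ∠N ≈ 89.94°
|D| = √(1000² + 1000²) ≈ 1414.2, ∠D ≈ 45.00°
|L| = 20000 / 1414.2 ≈ 14.142
Gain = 20 log₁₀(14.142) ≈ 23.01 dB
∠L = 89.94° − 45.00° = 44.94°

23.0 dB, 44.9°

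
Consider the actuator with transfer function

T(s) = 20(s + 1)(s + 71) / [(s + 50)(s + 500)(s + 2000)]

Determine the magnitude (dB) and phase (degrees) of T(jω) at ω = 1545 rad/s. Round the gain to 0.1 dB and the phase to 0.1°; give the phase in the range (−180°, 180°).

-42.5 dB, -20.6°

At s = jω = j1545:
zero (s+1): 1 + j1545 → |·| = √(1²+1545²) = √2387026 ≈ 1545, ∠ = arctan(1545/1) ≈ 89.96°
zero (s+71): 71 + j1545 → |·| = √(71²+1545²) = √2392066 ≈ 1546.6, ∠ = arctan(1545/71) ≈ 87.37°
pole (s+50): 50 + j1545 → |·| = √(50²+1545²) = √2389525 ≈ 1545.8, ∠ = arctan(1545/50) ≈ 88.15°
pole (s+500): 500 + j1545 → |·| = √(500²+1545²) = √2637025 ≈ 1623.9, ∠ = arctan(1545/500) ≈ 72.07°
pole (s+2000): 2000 + j1545 → |·| = √(2000²+1545²) = √6387025 ≈ 2527.3, ∠ = arctan(1545/2000) ≈ 37.69°
|T| = 20 · 2.3895e+06 / 6.3441e+09 ≈ 0.007533
Gain = 20 log₁₀(0.007533) ≈ -42.46 dB
∠T = 177.33° − 197.91° = -20.58°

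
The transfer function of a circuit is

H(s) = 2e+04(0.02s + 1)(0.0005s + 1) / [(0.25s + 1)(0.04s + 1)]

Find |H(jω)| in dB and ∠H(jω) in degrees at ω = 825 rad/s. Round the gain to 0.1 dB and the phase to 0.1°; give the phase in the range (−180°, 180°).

34.4 dB, -69.0°

At ω = 825 rad/s:
zero (1 + j825·0.02) = 1 + j16.5 → |·| ≈ 16.53, ∠ ≈ 86.53°
zero (1 + j825·0.0005) = 1 + j0.4125 → |·| ≈ 1.0817, ∠ ≈ 22.42°
pole (1 + j825·0.25) = 1 + j206.25 → |·| ≈ 206.25, ∠ ≈ 89.72°
pole (1 + j825·0.04) = 1 + j33 → |·| ≈ 33.015, ∠ ≈ 88.26°
|H| = 2e+04 · 16.53 · 1.0817 / (206.25 · 33.015) ≈ 52.518
Gain = 20 log₁₀(52.518) ≈ 34.41 dB
∠H = (86.53° + 22.42°) − (89.72° + 88.26°) = -69.03°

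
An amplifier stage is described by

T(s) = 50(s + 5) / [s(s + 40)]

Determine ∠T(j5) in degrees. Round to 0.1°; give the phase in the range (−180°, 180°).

At s = jω = j5:
zero (s+5): 5 + j5 → |·| = √(5²+5²) = √50 ≈ 7.0711, ∠ = arctan(5/5) ≈ 45.00°
pole (s+40): 40 + j5 → |·| = √(40²+5²) = √1625 ≈ 40.311, ∠ = arctan(5/40) ≈ 7.13°
pole at origin: |s| = 5, ∠ = 90.00° (in denominator)
∠T = 45.00° − 97.13° = -52.13°

-52.1°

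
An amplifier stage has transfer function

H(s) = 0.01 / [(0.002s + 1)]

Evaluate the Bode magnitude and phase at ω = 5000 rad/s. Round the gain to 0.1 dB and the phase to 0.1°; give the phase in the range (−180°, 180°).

-60.0 dB, -84.3°

At ω = 5000 rad/s:
pole (1 + j5000·0.002) = 1 + j10 → |·| ≈ 10.05, ∠ ≈ 84.29°
|H| = 0.01 · 1 / (10.05) ≈ 0.00099502
Gain = 20 log₁₀(0.00099502) ≈ -60.04 dB
∠H = (0°) − (84.29°) = -84.29°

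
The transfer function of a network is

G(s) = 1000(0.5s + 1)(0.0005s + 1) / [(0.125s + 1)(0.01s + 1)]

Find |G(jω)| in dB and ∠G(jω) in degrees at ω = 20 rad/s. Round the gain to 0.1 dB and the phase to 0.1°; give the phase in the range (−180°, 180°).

71.3 dB, 5.4°

At ω = 20 rad/s:
zero (1 + j20·0.5) = 1 + j10 → |·| ≈ 10.05, ∠ ≈ 84.29°
zero (1 + j20·0.0005) = 1 + j0.01 → |·| ≈ 1, ∠ ≈ 0.57°
pole (1 + j20·0.125) = 1 + j2.5 → |·| ≈ 2.6926, ∠ ≈ 68.20°
pole (1 + j20·0.01) = 1 + j0.2 → |·| ≈ 1.0198, ∠ ≈ 11.31°
|G| = 1000 · 10.05 · 1 / (2.6926 · 1.0198) ≈ 3660
Gain = 20 log₁₀(3660) ≈ 71.27 dB
∠G = (84.29° + 0.57°) − (68.20° + 11.31°) = 5.35°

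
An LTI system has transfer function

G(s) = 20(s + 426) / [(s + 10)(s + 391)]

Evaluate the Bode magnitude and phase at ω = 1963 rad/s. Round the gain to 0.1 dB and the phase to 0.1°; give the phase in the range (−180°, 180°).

At s = jω = j1963:
zero (s+426): 426 + j1963 → |·| = √(426²+1963²) = √4034845 ≈ 2008.7, ∠ = arctan(1963/426) ≈ 77.76°
pole (s+10): 10 + j1963 → |·| = √(10²+1963²) = √3853469 ≈ 1963, ∠ = arctan(1963/10) ≈ 89.71°
pole (s+391): 391 + j1963 → |·| = √(391²+1963²) = √4006250 ≈ 2001.6, ∠ = arctan(1963/391) ≈ 78.73°
|G| = 20 · 2008.7 / 3.9291e+06 ≈ 0.010225
Gain = 20 log₁₀(0.010225) ≈ -39.81 dB
∠G = 77.76° − 168.44° = -90.68°

-39.8 dB, -90.7°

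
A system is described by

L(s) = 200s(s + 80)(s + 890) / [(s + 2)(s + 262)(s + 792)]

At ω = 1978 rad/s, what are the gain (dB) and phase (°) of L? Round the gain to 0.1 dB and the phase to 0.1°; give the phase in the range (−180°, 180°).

At s = jω = j1978:
zero (s+80): 80 + j1978 → |·| = √(80²+1978²) = √3918884 ≈ 1979.6, ∠ = arctan(1978/80) ≈ 87.68°
zero (s+890): 890 + j1978 → |·| = √(890²+1978²) = √4704584 ≈ 2169, ∠ = arctan(1978/890) ≈ 65.77°
zero at origin: s = j1978 → |·| = 1978, ∠ = 90.00°
pole (s+2): 2 + j1978 → |·| = √(2²+1978²) = √3912488 ≈ 1978, ∠ = arctan(1978/2) ≈ 89.94°
pole (s+262): 262 + j1978 → |·| = √(262²+1978²) = √3981128 ≈ 1995.3, ∠ = arctan(1978/262) ≈ 82.45°
pole (s+792): 792 + j1978 → |·| = √(792²+1978²) = √4539748 ≈ 2130.7, ∠ = arctan(1978/792) ≈ 68.18°
|L| = 200 · 8.493e+09 / 8.4092e+09 ≈ 201.99
Gain = 20 log₁₀(201.99) ≈ 46.11 dB
∠L = 243.45° − 240.57° = 2.88°

46.1 dB, 2.9°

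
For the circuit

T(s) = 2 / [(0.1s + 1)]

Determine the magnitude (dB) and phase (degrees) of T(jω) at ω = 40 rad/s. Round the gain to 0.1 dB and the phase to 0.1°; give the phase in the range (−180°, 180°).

At ω = 40 rad/s:
pole (1 + j40·0.1) = 1 + j4 → |·| ≈ 4.1231, ∠ ≈ 75.96°
|T| = 2 · 1 / (4.1231) ≈ 0.48507
Gain = 20 log₁₀(0.48507) ≈ -6.28 dB
∠T = (0°) − (75.96°) = -75.96°

-6.3 dB, -76.0°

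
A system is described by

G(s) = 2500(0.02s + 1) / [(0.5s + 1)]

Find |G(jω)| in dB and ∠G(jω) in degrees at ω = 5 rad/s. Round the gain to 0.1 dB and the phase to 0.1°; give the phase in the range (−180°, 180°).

At ω = 5 rad/s:
zero (1 + j5·0.02) = 1 + j0.1 → |·| ≈ 1.005, ∠ ≈ 5.71°
pole (1 + j5·0.5) = 1 + j2.5 → |·| ≈ 2.6926, ∠ ≈ 68.20°
|G| = 2500 · 1.005 / (2.6926) ≈ 933.11
Gain = 20 log₁₀(933.11) ≈ 59.40 dB
∠G = (5.71°) − (68.20°) = -62.49°

59.4 dB, -62.5°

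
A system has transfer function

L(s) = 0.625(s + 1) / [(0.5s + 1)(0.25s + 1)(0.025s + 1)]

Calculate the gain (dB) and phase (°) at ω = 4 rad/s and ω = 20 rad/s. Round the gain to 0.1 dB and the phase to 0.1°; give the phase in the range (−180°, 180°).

ω = 4: -1.8 dB, -38.2°; ω = 20: -13.2 dB, -102.4°

At ω = 4 rad/s:
zero (1 + j4·1) = 1 + j4 → |·| ≈ 4.1231, ∠ ≈ 75.96°
pole (1 + j4·0.5) = 1 + j2 → |·| ≈ 2.2361, ∠ ≈ 63.43°
pole (1 + j4·0.25) = 1 + j1 → |·| ≈ 1.4142, ∠ ≈ 45.00°
pole (1 + j4·0.025) = 1 + j0.1 → |·| ≈ 1.005, ∠ ≈ 5.71°
|L| = 0.625 · 4.1231 / (2.2361 · 1.4142 · 1.005) ≈ 0.81084
Gain = 20 log₁₀(0.81084) ≈ -1.82 dB
∠L = (75.96°) − (63.43° + 45.00° + 5.71°) = -38.18°

At ω = 20 rad/s:
zero (1 + j20·1) = 1 + j20 → |·| ≈ 20.025, ∠ ≈ 87.14°
pole (1 + j20·0.5) = 1 + j10 → |·| ≈ 10.05, ∠ ≈ 84.29°
pole (1 + j20·0.25) = 1 + j5 → |·| ≈ 5.099, ∠ ≈ 78.69°
pole (1 + j20·0.025) = 1 + j0.5 → |·| ≈ 1.118, ∠ ≈ 26.57°
|L| = 0.625 · 20.025 / (10.05 · 5.099 · 1.118) ≈ 0.21845
Gain = 20 log₁₀(0.21845) ≈ -13.21 dB
∠L = (87.14°) − (84.29° + 78.69° + 26.57°) = -102.41°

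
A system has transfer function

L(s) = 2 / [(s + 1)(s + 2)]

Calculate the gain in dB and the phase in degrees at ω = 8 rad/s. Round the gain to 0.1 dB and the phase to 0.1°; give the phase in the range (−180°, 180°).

At s = jω = j8:
pole (s+1): 1 + j8 → |·| = √(1²+8²) = √65 ≈ 8.0623, ∠ = arctan(8/1) ≈ 82.87°
pole (s+2): 2 + j8 → |·| = √(2²+8²) = √68 ≈ 8.2462, ∠ = arctan(8/2) ≈ 75.96°
|L| = 2 / 66.483 ≈ 0.030083
Gain = 20 log₁₀(0.030083) ≈ -30.43 dB
∠L = 0.00° − 158.83° = -158.83°

-30.4 dB, -158.8°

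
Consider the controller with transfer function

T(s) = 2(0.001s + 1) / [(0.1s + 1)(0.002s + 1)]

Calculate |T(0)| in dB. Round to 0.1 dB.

6.0 dB

T(0) = 2 · 1 / 1 = 2
20 log₁₀(2) ≈ 6.02 dB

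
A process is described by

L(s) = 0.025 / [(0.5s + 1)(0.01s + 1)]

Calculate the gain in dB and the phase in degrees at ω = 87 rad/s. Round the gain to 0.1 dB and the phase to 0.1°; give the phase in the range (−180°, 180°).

-67.3 dB, -129.7°

At ω = 87 rad/s:
pole (1 + j87·0.5) = 1 + j43.5 → |·| ≈ 43.511, ∠ ≈ 88.68°
pole (1 + j87·0.01) = 1 + j0.87 → |·| ≈ 1.3255, ∠ ≈ 41.02°
|L| = 0.025 · 1 / (43.511 · 1.3255) ≈ 0.00043347
Gain = 20 log₁₀(0.00043347) ≈ -67.26 dB
∠L = (0°) − (88.68° + 41.02°) = -129.70°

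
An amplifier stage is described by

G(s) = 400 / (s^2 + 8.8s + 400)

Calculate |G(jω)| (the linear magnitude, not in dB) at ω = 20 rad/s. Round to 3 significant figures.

At s = jω = j20:
quadratic: (j20)² + 8.8·j20 + 400 = 0 + j176 → |·| ≈ 176, ∠ ≈ 90.00°
|G| = 400 / 176 ≈ 2.2727

2.27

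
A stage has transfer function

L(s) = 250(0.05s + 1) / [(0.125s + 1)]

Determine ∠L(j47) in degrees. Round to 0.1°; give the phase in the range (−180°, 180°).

-13.4°

At ω = 47 rad/s:
zero (1 + j47·0.05) = 1 + j2.35 → |·| ≈ 2.5539, ∠ ≈ 66.95°
pole (1 + j47·0.125) = 1 + j5.875 → |·| ≈ 5.9595, ∠ ≈ 80.34°
∠L = (66.95°) − (80.34°) = -13.39°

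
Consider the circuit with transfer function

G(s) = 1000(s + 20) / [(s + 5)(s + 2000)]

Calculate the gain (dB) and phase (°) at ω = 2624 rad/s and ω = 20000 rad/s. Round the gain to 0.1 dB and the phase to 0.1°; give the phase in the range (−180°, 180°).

ω = 2624: -10.4 dB, -53.0°; ω = 20000: -26.1 dB, -84.3°

At s = jω = j2624:
zero (s+20): 20 + j2624 → |·| = √(20²+2624²) = √6885776 ≈ 2624.1, ∠ = arctan(2624/20) ≈ 89.56°
pole (s+5): 5 + j2624 → |·| = √(5²+2624²) = √6885401 ≈ 2624, ∠ = arctan(2624/5) ≈ 89.89°
pole (s+2000): 2000 + j2624 → |·| = √(2000²+2624²) = √10885376 ≈ 3299.3, ∠ = arctan(2624/2000) ≈ 52.69°
|G| = 1000 · 2624.1 / 8.6574e+06 ≈ 0.3031
Gain = 20 log₁₀(0.3031) ≈ -10.37 dB
∠G = 89.56° − 142.58° = -53.02°

At s = jω = j20000:
zero (s+20): 20 + j20000 → |·| = √(20²+20000²) = √400000400 ≈ 20000, ∠ = arctan(20000/20) ≈ 89.94°
pole (s+5): 5 + j20000 → |·| = √(5²+20000²) = √400000025 ≈ 20000, ∠ = arctan(20000/5) ≈ 89.99°
pole (s+2000): 2000 + j20000 → |·| = √(2000²+20000²) = √404000000 ≈ 20100, ∠ = arctan(20000/2000) ≈ 84.29°
|G| = 1000 · 20000 / 4.02e+08 ≈ 0.049751
Gain = 20 log₁₀(0.049751) ≈ -26.06 dB
∠G = 89.94° − 174.28° = -84.34°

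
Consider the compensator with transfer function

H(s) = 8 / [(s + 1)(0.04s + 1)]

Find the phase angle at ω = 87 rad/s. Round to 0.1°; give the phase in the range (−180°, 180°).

-163.3°

At ω = 87 rad/s:
pole (1 + j87·1) = 1 + j87 → |·| ≈ 87.006, ∠ ≈ 89.34°
pole (1 + j87·0.04) = 1 + j3.48 → |·| ≈ 3.6208, ∠ ≈ 73.97°
∠H = (0°) − (89.34° + 73.97°) = -163.31°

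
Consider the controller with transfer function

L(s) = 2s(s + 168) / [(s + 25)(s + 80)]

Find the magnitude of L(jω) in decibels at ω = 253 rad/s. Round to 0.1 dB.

7.2 dB

At s = jω = j253:
zero (s+168): 168 + j253 → |·| = √(168²+253²) = √92233 ≈ 303.7, ∠ = arctan(253/168) ≈ 56.41°
zero at origin: s = j253 → |·| = 253, ∠ = 90.00°
pole (s+25): 25 + j253 → |·| = √(25²+253²) = √64634 ≈ 254.23, ∠ = arctan(253/25) ≈ 84.36°
pole (s+80): 80 + j253 → |·| = √(80²+253²) = √70409 ≈ 265.35, ∠ = arctan(253/80) ≈ 72.45°
|L| = 2 · 76836 / 67460 ≈ 2.278
Gain = 20 log₁₀(2.278) ≈ 7.15 dB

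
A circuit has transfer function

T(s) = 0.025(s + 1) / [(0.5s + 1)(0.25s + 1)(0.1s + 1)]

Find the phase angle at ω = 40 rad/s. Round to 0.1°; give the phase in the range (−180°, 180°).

-158.8°

At ω = 40 rad/s:
zero (1 + j40·1) = 1 + j40 → |·| ≈ 40.012, ∠ ≈ 88.57°
pole (1 + j40·0.5) = 1 + j20 → |·| ≈ 20.025, ∠ ≈ 87.14°
pole (1 + j40·0.25) = 1 + j10 → |·| ≈ 10.05, ∠ ≈ 84.29°
pole (1 + j40·0.1) = 1 + j4 → |·| ≈ 4.1231, ∠ ≈ 75.96°
∠T = (88.57°) − (87.14° + 84.29° + 75.96°) = -158.82°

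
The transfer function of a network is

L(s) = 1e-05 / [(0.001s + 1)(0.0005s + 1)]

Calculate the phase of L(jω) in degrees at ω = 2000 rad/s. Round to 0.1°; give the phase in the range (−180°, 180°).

At ω = 2000 rad/s:
pole (1 + j2000·0.001) = 1 + j2 → |·| ≈ 2.2361, ∠ ≈ 63.43°
pole (1 + j2000·0.0005) = 1 + j1 → |·| ≈ 1.4142, ∠ ≈ 45.00°
∠L = (0°) − (63.43° + 45.00°) = -108.43°

-108.4°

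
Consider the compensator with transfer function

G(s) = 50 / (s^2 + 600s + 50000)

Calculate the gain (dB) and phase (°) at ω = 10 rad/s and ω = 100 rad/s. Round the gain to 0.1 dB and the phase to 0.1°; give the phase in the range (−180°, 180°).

Substitute s = j10:
Numerator: 50 = 50 + j0
Denominator: (j10)^2 + 600(j10) + 50000 = 49900 + j6000
|N| = √(50² + 0²) ≈ 50, ∠N ≈ 0.00°
|D| = √(49900² + 6000²) ≈ 50259, ∠D ≈ 6.86°
|G| = 50 / 50259 ≈ 0.00099485
Gain = 20 log₁₀(0.00099485) ≈ -60.04 dB
∠G = 0.00° − 6.86° = -6.86°

Substitute s = j100:
Numerator: 50 = 50 + j0
Denominator: (j100)^2 + 600(j100) + 50000 = 40000 + j60000
|N| = √(50² + 0²) ≈ 50, ∠N ≈ 0.00°
|D| = √(40000² + 60000²) ≈ 72111, ∠D ≈ 56.31°
|G| = 50 / 72111 ≈ 0.00069338
Gain = 20 log₁₀(0.00069338) ≈ -63.18 dB
∠G = 0.00° − 56.31° = -56.31°

ω = 10: -60.0 dB, -6.9°; ω = 100: -63.2 dB, -56.3°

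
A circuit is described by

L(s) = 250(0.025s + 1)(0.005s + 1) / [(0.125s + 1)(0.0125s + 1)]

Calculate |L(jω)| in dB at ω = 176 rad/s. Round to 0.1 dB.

29.0 dB

At ω = 176 rad/s:
zero (1 + j176·0.025) = 1 + j4.4 → |·| ≈ 4.5122, ∠ ≈ 77.20°
zero (1 + j176·0.005) = 1 + j0.88 → |·| ≈ 1.3321, ∠ ≈ 41.35°
pole (1 + j176·0.125) = 1 + j22 → |·| ≈ 22.023, ∠ ≈ 87.40°
pole (1 + j176·0.0125) = 1 + j2.2 → |·| ≈ 2.4166, ∠ ≈ 65.56°
|L| = 250 · 4.5122 · 1.3321 / (22.023 · 2.4166) ≈ 28.235
Gain = 20 log₁₀(28.235) ≈ 29.02 dB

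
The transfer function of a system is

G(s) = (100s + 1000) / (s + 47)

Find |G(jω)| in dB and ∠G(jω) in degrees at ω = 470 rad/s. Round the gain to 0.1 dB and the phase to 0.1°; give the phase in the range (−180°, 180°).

Substitute s = j470:
Numerator: 100(j470) + 1000 = 1000 + j47000
Denominator: (j470) + 47 = 47 + j470
|N| = √(1000² + 47000²) ≈ 47011, ∠N ≈ 88.78°
|D| = √(47² + 470²) ≈ 472.34, ∠D ≈ 84.29°
|G| = 47011 / 472.34 ≈ 99.528
Gain = 20 log₁₀(99.528) ≈ 39.96 dB
∠G = 88.78° − 84.29° = 4.49°

40.0 dB, 4.5°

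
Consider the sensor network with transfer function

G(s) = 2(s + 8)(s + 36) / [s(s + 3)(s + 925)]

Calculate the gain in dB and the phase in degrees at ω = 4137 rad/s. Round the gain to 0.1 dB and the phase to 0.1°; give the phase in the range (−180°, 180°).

-66.5 dB, -78.0°

At s = jω = j4137:
zero (s+8): 8 + j4137 → |·| = √(8²+4137²) = √17114833 ≈ 4137, ∠ = arctan(4137/8) ≈ 89.89°
zero (s+36): 36 + j4137 → |·| = √(36²+4137²) = √17116065 ≈ 4137.2, ∠ = arctan(4137/36) ≈ 89.50°
pole (s+3): 3 + j4137 → |·| = √(3²+4137²) = √17114778 ≈ 4137, ∠ = arctan(4137/3) ≈ 89.96°
pole (s+925): 925 + j4137 → |·| = √(925²+4137²) = √17970394 ≈ 4239.2, ∠ = arctan(4137/925) ≈ 77.40°
pole at origin: |s| = 4137, ∠ = 90.00° (in denominator)
|G| = 2 · 1.7116e+07 / 7.2553e+10 ≈ 0.00047182
Gain = 20 log₁₀(0.00047182) ≈ -66.52 dB
∠G = 179.39° − 257.36° = -77.97°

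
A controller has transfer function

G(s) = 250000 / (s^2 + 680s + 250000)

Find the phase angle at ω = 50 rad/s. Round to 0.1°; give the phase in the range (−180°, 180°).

At s = jω = j50:
quadratic: (j50)² + 680·j50 + 250000 = 247500 + j34000 → |·| ≈ 2.4982e+05, ∠ ≈ 7.82°
∠G = 0.00° − 7.82° = -7.82°

-7.8°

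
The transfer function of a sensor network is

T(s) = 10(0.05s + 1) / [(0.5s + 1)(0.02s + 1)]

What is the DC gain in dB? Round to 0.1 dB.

T(0) = 10 · 1 / 1 = 10
20 log₁₀(10) ≈ 20.00 dB

20.0 dB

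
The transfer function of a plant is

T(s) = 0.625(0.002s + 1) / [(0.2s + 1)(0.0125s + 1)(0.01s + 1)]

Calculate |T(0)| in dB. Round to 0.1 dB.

T(0) = 0.625 · 1 / 1 = 0.625
20 log₁₀(0.625) ≈ -4.08 dB

-4.1 dB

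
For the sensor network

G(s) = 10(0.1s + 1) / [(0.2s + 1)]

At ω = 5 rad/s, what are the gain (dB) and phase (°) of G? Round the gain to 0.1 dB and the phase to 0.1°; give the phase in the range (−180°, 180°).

At ω = 5 rad/s:
zero (1 + j5·0.1) = 1 + j0.5 → |·| ≈ 1.118, ∠ ≈ 26.57°
pole (1 + j5·0.2) = 1 + j1 → |·| ≈ 1.4142, ∠ ≈ 45.00°
|G| = 10 · 1.118 / (1.4142) ≈ 7.9055
Gain = 20 log₁₀(7.9055) ≈ 17.96 dB
∠G = (26.57°) − (45.00°) = -18.43°

18.0 dB, -18.4°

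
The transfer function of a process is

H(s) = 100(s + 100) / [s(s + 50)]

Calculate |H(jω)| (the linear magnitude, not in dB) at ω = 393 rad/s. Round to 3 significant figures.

0.260

At s = jω = j393:
zero (s+100): 100 + j393 → |·| = √(100²+393²) = √164449 ≈ 405.52, ∠ = arctan(393/100) ≈ 75.72°
pole (s+50): 50 + j393 → |·| = √(50²+393²) = √156949 ≈ 396.17, ∠ = arctan(393/50) ≈ 82.75°
pole at origin: |s| = 393, ∠ = 90.00° (in denominator)
|H| = 100 · 405.52 / 1.5569e+05 ≈ 0.26047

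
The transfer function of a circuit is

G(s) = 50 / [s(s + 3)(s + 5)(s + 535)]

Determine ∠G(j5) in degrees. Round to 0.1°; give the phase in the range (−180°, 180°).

At s = jω = j5:
pole (s+3): 3 + j5 → |·| = √(3²+5²) = √34 ≈ 5.831, ∠ = arctan(5/3) ≈ 59.04°
pole (s+5): 5 + j5 → |·| = √(5²+5²) = √50 ≈ 7.0711, ∠ = arctan(5/5) ≈ 45.00°
pole (s+535): 535 + j5 → |·| = √(535²+5²) = √286250 ≈ 535.02, ∠ = arctan(5/535) ≈ 0.54°
pole at origin: |s| = 5, ∠ = 90.00° (in denominator)
∠G = 0.00° − 194.58° = -194.58° ≡ 165.42° (principal value)

165.4°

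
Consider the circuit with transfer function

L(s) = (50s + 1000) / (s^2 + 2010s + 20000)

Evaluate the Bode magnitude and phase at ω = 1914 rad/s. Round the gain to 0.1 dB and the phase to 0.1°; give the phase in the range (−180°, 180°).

Substitute s = j1914:
Numerator: 50(j1914) + 1000 = 1000 + j95700
Denominator: (j1914)^2 + 2010(j1914) + 20000 = -3643396 + j3847140
|N| = √(1000² + 95700²) ≈ 95705, ∠N ≈ 89.40°
|D| = √(3643396² + 3847140²) ≈ 5.2986e+06, ∠D ≈ 133.44°
|L| = 95705 / 5.2986e+06 ≈ 0.018062
Gain = 20 log₁₀(0.018062) ≈ -34.86 dB
∠L = 89.40° − 133.44° = -44.04°

-34.9 dB, -44.0°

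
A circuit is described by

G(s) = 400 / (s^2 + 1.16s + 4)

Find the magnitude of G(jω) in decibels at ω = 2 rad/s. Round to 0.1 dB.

44.7 dB

At s = jω = j2:
quadratic: (j2)² + 1.16·j2 + 4 = 0 + j2.32 → |·| ≈ 2.32, ∠ ≈ 90.00°
|G| = 400 / 2.32 ≈ 172.41
Gain = 20 log₁₀(172.41) ≈ 44.73 dB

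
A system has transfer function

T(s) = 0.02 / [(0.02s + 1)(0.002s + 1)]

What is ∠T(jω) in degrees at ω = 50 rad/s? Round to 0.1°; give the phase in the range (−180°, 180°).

-50.7°

At ω = 50 rad/s:
pole (1 + j50·0.02) = 1 + j1 → |·| ≈ 1.4142, ∠ ≈ 45.00°
pole (1 + j50·0.002) = 1 + j0.1 → |·| ≈ 1.005, ∠ ≈ 5.71°
∠T = (0°) − (45.00° + 5.71°) = -50.71°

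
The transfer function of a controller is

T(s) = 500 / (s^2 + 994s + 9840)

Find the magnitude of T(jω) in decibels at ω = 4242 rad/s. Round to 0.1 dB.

Substitute s = j4242:
Numerator: 500 = 500 + j0
Denominator: (j4242)^2 + 994(j4242) + 9840 = -17984724 + j4216548
|N| = √(500² + 0²) ≈ 500, ∠N ≈ 0.00°
|D| = √(17984724² + 4216548²) ≈ 1.8472e+07, ∠D ≈ 166.81°
|T| = 500 / 1.8472e+07 ≈ 2.7068e-05
Gain = 20 log₁₀(2.7068e-05) ≈ -91.35 dB

-91.4 dB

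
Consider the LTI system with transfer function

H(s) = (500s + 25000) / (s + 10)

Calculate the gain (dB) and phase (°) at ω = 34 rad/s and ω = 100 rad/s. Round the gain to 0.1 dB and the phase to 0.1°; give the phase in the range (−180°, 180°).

Substitute s = j34:
Numerator: 500(j34) + 25000 = 25000 + j17000
Denominator: (j34) + 10 = 10 + j34
|N| = √(25000² + 17000²) ≈ 30232, ∠N ≈ 34.22°
|D| = √(10² + 34²) ≈ 35.44, ∠D ≈ 73.61°
|H| = 30232 / 35.44 ≈ 853.05
Gain = 20 log₁₀(853.05) ≈ 58.62 dB
∠H = 34.22° − 73.61° = -39.39°

Substitute s = j100:
Numerator: 500(j100) + 25000 = 25000 + j50000
Denominator: (j100) + 10 = 10 + j100
|N| = √(25000² + 50000²) ≈ 55902, ∠N ≈ 63.43°
|D| = √(10² + 100²) ≈ 100.5, ∠D ≈ 84.29°
|H| = 55902 / 100.5 ≈ 556.24
Gain = 20 log₁₀(556.24) ≈ 54.91 dB
∠H = 63.43° − 84.29° = -20.86°

ω = 34: 58.6 dB, -39.4°; ω = 100: 54.9 dB, -20.9°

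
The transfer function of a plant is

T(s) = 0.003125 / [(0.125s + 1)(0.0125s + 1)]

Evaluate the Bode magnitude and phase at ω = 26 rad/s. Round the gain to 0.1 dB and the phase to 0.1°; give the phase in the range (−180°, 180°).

At ω = 26 rad/s:
pole (1 + j26·0.125) = 1 + j3.25 → |·| ≈ 3.4004, ∠ ≈ 72.90°
pole (1 + j26·0.0125) = 1 + j0.325 → |·| ≈ 1.0515, ∠ ≈ 18.00°
|T| = 0.003125 · 1 / (3.4004 · 1.0515) ≈ 0.000874
Gain = 20 log₁₀(0.000874) ≈ -61.17 dB
∠T = (0°) − (72.90° + 18.00°) = -90.90°

-61.2 dB, -90.9°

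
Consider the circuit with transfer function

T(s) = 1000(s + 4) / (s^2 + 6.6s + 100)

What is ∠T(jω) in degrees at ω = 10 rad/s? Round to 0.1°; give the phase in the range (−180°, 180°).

At s = jω = j10:
zero (s+4): 4 + j10 → |·| = √(4²+10²) = √116 ≈ 10.77, ∠ = arctan(10/4) ≈ 68.20°
quadratic: (j10)² + 6.6·j10 + 100 = 0 + j66 → |·| ≈ 66, ∠ ≈ 90.00°
∠T = 68.20° − 90.00° = -21.80°

-21.8°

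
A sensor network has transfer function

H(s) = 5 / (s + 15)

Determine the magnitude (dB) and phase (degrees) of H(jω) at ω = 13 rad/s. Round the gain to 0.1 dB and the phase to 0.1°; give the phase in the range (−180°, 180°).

-12.0 dB, -40.9°

Substitute s = j13:
Numerator: 5 = 5 + j0
Denominator: (j13) + 15 = 15 + j13
|N| = √(5² + 0²) ≈ 5, ∠N ≈ 0.00°
|D| = √(15² + 13²) ≈ 19.849, ∠D ≈ 40.91°
|H| = 5 / 19.849 ≈ 0.2519
Gain = 20 log₁₀(0.2519) ≈ -11.98 dB
∠H = 0.00° − 40.91° = -40.91°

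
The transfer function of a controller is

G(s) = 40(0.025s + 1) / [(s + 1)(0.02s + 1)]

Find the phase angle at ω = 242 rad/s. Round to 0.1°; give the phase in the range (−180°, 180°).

At ω = 242 rad/s:
zero (1 + j242·0.025) = 1 + j6.05 → |·| ≈ 6.1321, ∠ ≈ 80.61°
pole (1 + j242·1) = 1 + j242 → |·| ≈ 242, ∠ ≈ 89.76°
pole (1 + j242·0.02) = 1 + j4.84 → |·| ≈ 4.9422, ∠ ≈ 78.33°
∠G = (80.61°) − (89.76° + 78.33°) = -87.48°

-87.5°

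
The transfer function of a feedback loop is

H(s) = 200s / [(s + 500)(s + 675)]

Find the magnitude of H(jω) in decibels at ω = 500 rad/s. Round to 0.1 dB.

-15.5 dB

At s = jω = j500:
zero at origin: s = j500 → |·| = 500, ∠ = 90.00°
pole (s+500): 500 + j500 → |·| = √(500²+500²) = √500000 ≈ 707.11, ∠ = arctan(500/500) ≈ 45.00°
pole (s+675): 675 + j500 → |·| = √(675²+500²) = √705625 ≈ 840.01, ∠ = arctan(500/675) ≈ 36.53°
|H| = 200 · 500 / 5.9398e+05 ≈ 0.16836
Gain = 20 log₁₀(0.16836) ≈ -15.48 dB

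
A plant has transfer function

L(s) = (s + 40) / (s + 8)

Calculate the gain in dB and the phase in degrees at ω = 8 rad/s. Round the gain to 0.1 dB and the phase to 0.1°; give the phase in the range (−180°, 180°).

11.1 dB, -33.7°

At s = jω = j8:
zero (s+40): 40 + j8 → |·| = √(40²+8²) = √1664 ≈ 40.792, ∠ = arctan(8/40) ≈ 11.31°
pole (s+8): 8 + j8 → |·| = √(8²+8²) = √128 ≈ 11.314, ∠ = arctan(8/8) ≈ 45.00°
|L| = 1 · 40.792 / 11.314 ≈ 3.6054
Gain = 20 log₁₀(3.6054) ≈ 11.14 dB
∠L = 11.31° − 45.00° = -33.69°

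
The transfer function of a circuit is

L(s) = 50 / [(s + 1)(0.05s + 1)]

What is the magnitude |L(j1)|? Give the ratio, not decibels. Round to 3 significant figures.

At ω = 1 rad/s:
pole (1 + j1·1) = 1 + j1 → |·| ≈ 1.4142, ∠ ≈ 45.00°
pole (1 + j1·0.05) = 1 + j0.05 → |·| ≈ 1.0012, ∠ ≈ 2.86°
|L| = 50 · 1 / (1.4142 · 1.0012) ≈ 35.313

35.3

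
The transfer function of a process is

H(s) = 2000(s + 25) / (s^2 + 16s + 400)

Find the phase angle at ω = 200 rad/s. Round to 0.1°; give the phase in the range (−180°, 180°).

-92.5°

At s = jω = j200:
zero (s+25): 25 + j200 → |·| = √(25²+200²) = √40625 ≈ 201.56, ∠ = arctan(200/25) ≈ 82.87°
quadratic: (j200)² + 16·j200 + 400 = -39600 + j3200 → |·| ≈ 39729, ∠ ≈ 175.38°
∠H = 82.87° − 175.38° = -92.51°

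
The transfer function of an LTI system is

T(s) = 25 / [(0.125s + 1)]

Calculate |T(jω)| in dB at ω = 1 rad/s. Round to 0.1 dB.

At ω = 1 rad/s:
pole (1 + j1·0.125) = 1 + j0.125 → |·| ≈ 1.0078, ∠ ≈ 7.13°
|T| = 25 · 1 / (1.0078) ≈ 24.807
Gain = 20 log₁₀(24.807) ≈ 27.89 dB

27.9 dB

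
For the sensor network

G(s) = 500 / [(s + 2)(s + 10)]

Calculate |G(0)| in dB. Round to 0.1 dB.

28.0 dB

G(0) = 500 / (2·10) = 25
20 log₁₀(25) ≈ 27.96 dB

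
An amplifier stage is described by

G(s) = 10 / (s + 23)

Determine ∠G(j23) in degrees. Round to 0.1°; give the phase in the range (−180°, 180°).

-45.0°

At s = jω = j23:
pole (s+23): 23 + j23 → |·| = √(23²+23²) = √1058 ≈ 32.527, ∠ = arctan(23/23) ≈ 45.00°
∠G = 0.00° − 45.00° = -45.00°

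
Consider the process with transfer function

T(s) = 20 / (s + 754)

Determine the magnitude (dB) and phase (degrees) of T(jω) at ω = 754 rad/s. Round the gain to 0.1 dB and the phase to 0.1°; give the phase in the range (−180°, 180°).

Substitute s = j754:
Numerator: 20 = 20 + j0
Denominator: (j754) + 754 = 754 + j754
|N| = √(20² + 0²) ≈ 20, ∠N ≈ 0.00°
|D| = √(754² + 754²) ≈ 1066.3, ∠D ≈ 45.00°
|T| = 20 / 1066.3 ≈ 0.018756
Gain = 20 log₁₀(0.018756) ≈ -34.54 dB
∠T = 0.00° − 45.00° = -45.00°

-34.5 dB, -45.0°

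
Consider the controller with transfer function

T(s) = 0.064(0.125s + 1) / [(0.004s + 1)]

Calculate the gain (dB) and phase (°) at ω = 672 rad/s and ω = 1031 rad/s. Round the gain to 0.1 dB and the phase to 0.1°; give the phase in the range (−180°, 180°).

At ω = 672 rad/s:
zero (1 + j672·0.125) = 1 + j84 → |·| ≈ 84.006, ∠ ≈ 89.32°
pole (1 + j672·0.004) = 1 + j2.688 → |·| ≈ 2.868, ∠ ≈ 69.59°
|T| = 0.064 · 84.006 / (2.868) ≈ 1.8746
Gain = 20 log₁₀(1.8746) ≈ 5.46 dB
∠T = (89.32°) − (69.59°) = 19.73°

At ω = 1031 rad/s:
zero (1 + j1031·0.125) = 1 + j128.875 → |·| ≈ 128.88, ∠ ≈ 89.56°
pole (1 + j1031·0.004) = 1 + j4.124 → |·| ≈ 4.2435, ∠ ≈ 76.37°
|T| = 0.064 · 128.88 / (4.2435) ≈ 1.9438
Gain = 20 log₁₀(1.9438) ≈ 5.77 dB
∠T = (89.56°) − (76.37°) = 13.19°

ω = 672: 5.5 dB, 19.7°; ω = 1031: 5.8 dB, 13.2°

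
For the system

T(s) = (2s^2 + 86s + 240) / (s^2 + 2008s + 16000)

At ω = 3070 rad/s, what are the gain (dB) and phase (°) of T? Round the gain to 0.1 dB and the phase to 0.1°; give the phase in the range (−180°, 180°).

4.5 dB, 32.4°

Substitute s = j3070:
Numerator: 2(j3070)^2 + 86(j3070) + 240 = -18849560 + j264020
Denominator: (j3070)^2 + 2008(j3070) + 16000 = -9408900 + j6164560
|N| = √(18849560² + 264020²) ≈ 1.8851e+07, ∠N ≈ 179.20°
|D| = √(9408900² + 6164560²) ≈ 1.1249e+07, ∠D ≈ 146.77°
|T| = 1.8851e+07 / 1.1249e+07 ≈ 1.6758
Gain = 20 log₁₀(1.6758) ≈ 4.48 dB
∠T = 179.20° − 146.77° = 32.43°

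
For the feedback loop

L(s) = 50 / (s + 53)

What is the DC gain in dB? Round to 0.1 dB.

-0.5 dB

L(0) = 50 / 53 ≈ 0.9434
20 log₁₀(0.9434) ≈ -0.51 dB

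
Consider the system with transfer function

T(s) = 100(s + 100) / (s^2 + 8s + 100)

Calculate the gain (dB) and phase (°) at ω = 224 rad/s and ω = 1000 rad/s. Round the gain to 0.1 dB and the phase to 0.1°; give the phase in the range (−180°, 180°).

ω = 224: -6.2 dB, -112.0°; ω = 1000: -20.0 dB, -95.3°

At s = jω = j224:
zero (s+100): 100 + j224 → |·| = √(100²+224²) = √60176 ≈ 245.31, ∠ = arctan(224/100) ≈ 65.94°
quadratic: (j224)² + 8·j224 + 100 = -50076 + j1792 → |·| ≈ 50108, ∠ ≈ 177.95°
|T| = 100 · 245.31 / 50108 ≈ 0.48956
Gain = 20 log₁₀(0.48956) ≈ -6.20 dB
∠T = 65.94° − 177.95° = -112.01°

At s = jω = j1000:
zero (s+100): 100 + j1000 → |·| = √(100²+1000²) = √1010000 ≈ 1005, ∠ = arctan(1000/100) ≈ 84.29°
quadratic: (j1000)² + 8·j1000 + 100 = -999900 + j8000 → |·| ≈ 9.9993e+05, ∠ ≈ 179.54°
|T| = 100 · 1005 / 9.9993e+05 ≈ 0.10051
Gain = 20 log₁₀(0.10051) ≈ -19.96 dB
∠T = 84.29° − 179.54° = -95.25°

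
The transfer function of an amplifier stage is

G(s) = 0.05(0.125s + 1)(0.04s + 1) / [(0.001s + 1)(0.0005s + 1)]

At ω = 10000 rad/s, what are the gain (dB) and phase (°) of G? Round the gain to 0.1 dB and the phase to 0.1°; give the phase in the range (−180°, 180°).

53.8 dB, 16.8°

At ω = 10000 rad/s:
zero (1 + j10000·0.125) = 1 + j1250 → |·| ≈ 1250, ∠ ≈ 89.95°
zero (1 + j10000·0.04) = 1 + j400 → |·| ≈ 400, ∠ ≈ 89.86°
pole (1 + j10000·0.001) = 1 + j10 → |·| ≈ 10.05, ∠ ≈ 84.29°
pole (1 + j10000·0.0005) = 1 + j5 → |·| ≈ 5.099, ∠ ≈ 78.69°
|G| = 0.05 · 1250 · 400 / (10.05 · 5.099) ≈ 487.85
Gain = 20 log₁₀(487.85) ≈ 53.77 dB
∠G = (89.95° + 89.86°) − (84.29° + 78.69°) = 16.83°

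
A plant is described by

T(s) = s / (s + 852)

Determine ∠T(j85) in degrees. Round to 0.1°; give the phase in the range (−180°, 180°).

84.3°

At s = jω = j85:
zero at origin: s = j85 → |·| = 85, ∠ = 90.00°
pole (s+852): 852 + j85 → |·| = √(852²+85²) = √733129 ≈ 856.23, ∠ = arctan(85/852) ≈ 5.70°
∠T = 90.00° − 5.70° = 84.30°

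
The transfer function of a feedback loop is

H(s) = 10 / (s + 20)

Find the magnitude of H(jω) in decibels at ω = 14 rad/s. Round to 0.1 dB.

-7.8 dB

At s = jω = j14:
pole (s+20): 20 + j14 → |·| = √(20²+14²) = √596 ≈ 24.413, ∠ = arctan(14/20) ≈ 34.99°
|H| = 10 / 24.413 ≈ 0.40962
Gain = 20 log₁₀(0.40962) ≈ -7.75 dB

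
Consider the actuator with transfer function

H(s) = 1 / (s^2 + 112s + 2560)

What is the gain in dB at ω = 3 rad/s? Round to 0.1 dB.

Substitute s = j3:
Numerator: 1 = 1 + j0
Denominator: (j3)^2 + 112(j3) + 2560 = 2551 + j336
|N| = √(1² + 0²) ≈ 1, ∠N ≈ 0.00°
|D| = √(2551² + 336²) ≈ 2573, ∠D ≈ 7.50°
|H| = 1 / 2573 ≈ 0.00038865
Gain = 20 log₁₀(0.00038865) ≈ -68.21 dB

-68.2 dB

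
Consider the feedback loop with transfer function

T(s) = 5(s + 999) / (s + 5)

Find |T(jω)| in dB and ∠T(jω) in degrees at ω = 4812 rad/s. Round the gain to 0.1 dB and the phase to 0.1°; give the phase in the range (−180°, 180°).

At s = jω = j4812:
zero (s+999): 999 + j4812 → |·| = √(999²+4812²) = √24153345 ≈ 4914.6, ∠ = arctan(4812/999) ≈ 78.27°
pole (s+5): 5 + j4812 → |·| = √(5²+4812²) = √23155369 ≈ 4812, ∠ = arctan(4812/5) ≈ 89.94°
|T| = 5 · 4914.6 / 4812 ≈ 5.1066
Gain = 20 log₁₀(5.1066) ≈ 14.16 dB
∠T = 78.27° − 89.94° = -11.67°

14.2 dB, -11.7°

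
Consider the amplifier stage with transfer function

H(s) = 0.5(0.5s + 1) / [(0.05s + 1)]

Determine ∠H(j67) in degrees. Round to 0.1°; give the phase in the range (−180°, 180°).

At ω = 67 rad/s:
zero (1 + j67·0.5) = 1 + j33.5 → |·| ≈ 33.515, ∠ ≈ 88.29°
pole (1 + j67·0.05) = 1 + j3.35 → |·| ≈ 3.4961, ∠ ≈ 73.38°
∠H = (88.29°) − (73.38°) = 14.91°

14.9°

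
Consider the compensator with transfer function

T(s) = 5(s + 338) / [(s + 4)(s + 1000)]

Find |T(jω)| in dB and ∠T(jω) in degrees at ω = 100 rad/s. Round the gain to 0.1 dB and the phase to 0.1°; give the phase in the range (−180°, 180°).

-35.1 dB, -76.9°

At s = jω = j100:
zero (s+338): 338 + j100 → |·| = √(338²+100²) = √124244 ≈ 352.48, ∠ = arctan(100/338) ≈ 16.48°
pole (s+4): 4 + j100 → |·| = √(4²+100²) = √10016 ≈ 100.08, ∠ = arctan(100/4) ≈ 87.71°
pole (s+1000): 1000 + j100 → |·| = √(1000²+100²) = √1010000 ≈ 1005, ∠ = arctan(100/1000) ≈ 5.71°
|T| = 5 · 352.48 / 1.0058e+05 ≈ 0.017522
Gain = 20 log₁₀(0.017522) ≈ -35.13 dB
∠T = 16.48° − 93.42° = -76.94°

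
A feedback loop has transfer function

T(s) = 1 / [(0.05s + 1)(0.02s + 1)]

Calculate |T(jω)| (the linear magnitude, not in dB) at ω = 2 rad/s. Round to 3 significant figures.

0.994

At ω = 2 rad/s:
pole (1 + j2·0.05) = 1 + j0.1 → |·| ≈ 1.005, ∠ ≈ 5.71°
pole (1 + j2·0.02) = 1 + j0.04 → |·| ≈ 1.0008, ∠ ≈ 2.29°
|T| = 1 · 1 / (1.005 · 1.0008) ≈ 0.99423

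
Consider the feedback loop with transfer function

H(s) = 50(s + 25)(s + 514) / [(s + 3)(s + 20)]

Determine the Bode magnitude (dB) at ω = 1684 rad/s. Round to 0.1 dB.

At s = jω = j1684:
zero (s+25): 25 + j1684 → |·| = √(25²+1684²) = √2836481 ≈ 1684.2, ∠ = arctan(1684/25) ≈ 89.15°
zero (s+514): 514 + j1684 → |·| = √(514²+1684²) = √3100052 ≈ 1760.7, ∠ = arctan(1684/514) ≈ 73.03°
pole (s+3): 3 + j1684 → |·| = √(3²+1684²) = √2835865 ≈ 1684, ∠ = arctan(1684/3) ≈ 89.90°
pole (s+20): 20 + j1684 → |·| = √(20²+1684²) = √2836256 ≈ 1684.1, ∠ = arctan(1684/20) ≈ 89.32°
|H| = 50 · 2.9654e+06 / 2.836e+06 ≈ 52.281
Gain = 20 log₁₀(52.281) ≈ 34.37 dB

34.4 dB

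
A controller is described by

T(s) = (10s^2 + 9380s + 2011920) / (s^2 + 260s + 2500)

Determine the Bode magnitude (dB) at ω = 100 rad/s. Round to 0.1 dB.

Substitute s = j100:
Numerator: 10(j100)^2 + 9380(j100) + 2011920 = 1911920 + j938000
Denominator: (j100)^2 + 260(j100) + 2500 = -7500 + j26000
|N| = √(1911920² + 938000²) ≈ 2.1296e+06, ∠N ≈ 26.13°
|D| = √(7500² + 26000²) ≈ 27060, ∠D ≈ 106.09°
|T| = 2.1296e+06 / 27060 ≈ 78.699
Gain = 20 log₁₀(78.699) ≈ 37.92 dB

37.9 dB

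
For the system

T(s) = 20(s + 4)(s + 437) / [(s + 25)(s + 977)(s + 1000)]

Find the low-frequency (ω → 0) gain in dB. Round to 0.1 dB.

-56.9 dB

T(0) = 20·4·437 / (25·977·1000) ≈ 0.0014313
20 log₁₀(0.0014313) ≈ -56.89 dB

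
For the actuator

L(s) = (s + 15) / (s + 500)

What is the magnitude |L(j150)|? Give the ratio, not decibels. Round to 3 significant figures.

At s = jω = j150:
zero (s+15): 15 + j150 → |·| = √(15²+150²) = √22725 ≈ 150.75, ∠ = arctan(150/15) ≈ 84.29°
pole (s+500): 500 + j150 → |·| = √(500²+150²) = √272500 ≈ 522.02, ∠ = arctan(150/500) ≈ 16.70°
|L| = 1 · 150.75 / 522.02 ≈ 0.28878

0.289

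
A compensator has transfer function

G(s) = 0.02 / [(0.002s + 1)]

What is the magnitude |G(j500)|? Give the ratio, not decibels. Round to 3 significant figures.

0.0141

At ω = 500 rad/s:
pole (1 + j500·0.002) = 1 + j1 → |·| ≈ 1.4142, ∠ ≈ 45.00°
|G| = 0.02 · 1 / (1.4142) ≈ 0.014142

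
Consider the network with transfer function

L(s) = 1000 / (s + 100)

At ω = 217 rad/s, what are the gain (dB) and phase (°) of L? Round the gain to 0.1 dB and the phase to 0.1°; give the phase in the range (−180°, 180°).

12.4 dB, -65.3°

Substitute s = j217:
Numerator: 1000 = 1000 + j0
Denominator: (j217) + 100 = 100 + j217
|N| = √(1000² + 0²) ≈ 1000, ∠N ≈ 0.00°
|D| = √(100² + 217²) ≈ 238.93, ∠D ≈ 65.26°
|L| = 1000 / 238.93 ≈ 4.1853
Gain = 20 log₁₀(4.1853) ≈ 12.43 dB
∠L = 0.00° − 65.26° = -65.26°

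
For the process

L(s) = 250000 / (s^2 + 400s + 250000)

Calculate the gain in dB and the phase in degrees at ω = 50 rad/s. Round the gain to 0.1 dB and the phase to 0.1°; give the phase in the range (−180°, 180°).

0.1 dB, -4.6°

At s = jω = j50:
quadratic: (j50)² + 400·j50 + 250000 = 247500 + j20000 → |·| ≈ 2.4831e+05, ∠ ≈ 4.62°
|L| = 250000 / 2.4831e+05 ≈ 1.0068
Gain = 20 log₁₀(1.0068) ≈ 0.06 dB
∠L = 0.00° − 4.62° = -4.62°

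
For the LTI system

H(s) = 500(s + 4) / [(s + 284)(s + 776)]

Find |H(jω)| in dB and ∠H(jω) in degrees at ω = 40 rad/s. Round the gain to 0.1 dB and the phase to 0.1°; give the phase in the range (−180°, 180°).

At s = jω = j40:
zero (s+4): 4 + j40 → |·| = √(4²+40²) = √1616 ≈ 40.2, ∠ = arctan(40/4) ≈ 84.29°
pole (s+284): 284 + j40 → |·| = √(284²+40²) = √82256 ≈ 286.8, ∠ = arctan(40/284) ≈ 8.02°
pole (s+776): 776 + j40 → |·| = √(776²+40²) = √603776 ≈ 777.03, ∠ = arctan(40/776) ≈ 2.95°
|H| = 500 · 40.2 / 2.2285e+05 ≈ 0.090195
Gain = 20 log₁₀(0.090195) ≈ -20.90 dB
∠H = 84.29° − 10.97° = 73.32°

-20.9 dB, 73.3°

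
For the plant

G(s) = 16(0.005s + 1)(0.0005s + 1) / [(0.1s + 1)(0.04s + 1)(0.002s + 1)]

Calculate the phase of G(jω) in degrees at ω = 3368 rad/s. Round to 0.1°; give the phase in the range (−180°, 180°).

At ω = 3368 rad/s:
zero (1 + j3368·0.005) = 1 + j16.84 → |·| ≈ 16.87, ∠ ≈ 86.60°
zero (1 + j3368·0.0005) = 1 + j1.684 → |·| ≈ 1.9585, ∠ ≈ 59.30°
pole (1 + j3368·0.1) = 1 + j336.8 → |·| ≈ 336.8, ∠ ≈ 89.83°
pole (1 + j3368·0.04) = 1 + j134.72 → |·| ≈ 134.72, ∠ ≈ 89.57°
pole (1 + j3368·0.002) = 1 + j6.736 → |·| ≈ 6.8098, ∠ ≈ 81.56°
∠G = (86.60° + 59.30°) − (89.83° + 89.57° + 81.56°) = -115.06°

-115.1°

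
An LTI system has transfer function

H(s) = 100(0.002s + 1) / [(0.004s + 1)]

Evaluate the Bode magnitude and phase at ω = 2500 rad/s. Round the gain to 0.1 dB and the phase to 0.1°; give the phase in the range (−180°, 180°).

34.1 dB, -5.6°

At ω = 2500 rad/s:
zero (1 + j2500·0.002) = 1 + j5 → |·| ≈ 5.099, ∠ ≈ 78.69°
pole (1 + j2500·0.004) = 1 + j10 → |·| ≈ 10.05, ∠ ≈ 84.29°
|H| = 100 · 5.099 / (10.05) ≈ 50.736
Gain = 20 log₁₀(50.736) ≈ 34.11 dB
∠H = (78.69°) − (84.29°) = -5.60°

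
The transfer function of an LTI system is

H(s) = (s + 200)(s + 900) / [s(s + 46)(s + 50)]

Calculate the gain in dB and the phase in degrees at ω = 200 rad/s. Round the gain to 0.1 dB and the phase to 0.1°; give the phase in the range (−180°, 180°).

-30.2 dB, 174.5°

At s = jω = j200:
zero (s+200): 200 + j200 → |·| = √(200²+200²) = √80000 ≈ 282.84, ∠ = arctan(200/200) ≈ 45.00°
zero (s+900): 900 + j200 → |·| = √(900²+200²) = √850000 ≈ 921.95, ∠ = arctan(200/900) ≈ 12.53°
pole (s+46): 46 + j200 → |·| = √(46²+200²) = √42116 ≈ 205.22, ∠ = arctan(200/46) ≈ 77.05°
pole (s+50): 50 + j200 → |·| = √(50²+200²) = √42500 ≈ 206.16, ∠ = arctan(200/50) ≈ 75.96°
pole at origin: |s| = 200, ∠ = 90.00° (in denominator)
|H| = 1 · 2.6076e+05 / 8.4616e+06 ≈ 0.030817
Gain = 20 log₁₀(0.030817) ≈ -30.22 dB
∠H = 57.53° − 243.01° = -185.48° ≡ 174.52° (principal value)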